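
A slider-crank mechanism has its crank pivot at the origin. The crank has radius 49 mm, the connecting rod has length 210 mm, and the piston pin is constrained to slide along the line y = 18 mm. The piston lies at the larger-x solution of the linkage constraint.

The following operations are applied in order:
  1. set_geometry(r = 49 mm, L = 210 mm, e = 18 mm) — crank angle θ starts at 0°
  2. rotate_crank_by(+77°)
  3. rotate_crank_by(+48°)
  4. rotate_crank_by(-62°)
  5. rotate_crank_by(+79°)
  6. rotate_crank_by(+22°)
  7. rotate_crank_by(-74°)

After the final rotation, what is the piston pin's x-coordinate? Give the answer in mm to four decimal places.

set_geometry: r = 49 mm, L = 210 mm, e = 18 mm; θ ← 0°
rotate_crank_by(+77°): θ ← 0° +77° = 77°
rotate_crank_by(+48°): θ ← 77° +48° = 125°
rotate_crank_by(-62°): θ ← 125° -62° = 63°
rotate_crank_by(+79°): θ ← 63° +79° = 142°
rotate_crank_by(+22°): θ ← 142° +22° = 164°
rotate_crank_by(-74°): θ ← 164° -74° = 90°
crank pin P = (r cos θ, r sin θ) = (0.000000, 49.000000)
h = r sin θ − e = 49.000000 − 18 = 31.000000
x = r cos θ + √(L² − h²) = 0.000000 + √(44100.0 − 961.0000) = 0.000000 + 207.699302 = 207.699302

207.6993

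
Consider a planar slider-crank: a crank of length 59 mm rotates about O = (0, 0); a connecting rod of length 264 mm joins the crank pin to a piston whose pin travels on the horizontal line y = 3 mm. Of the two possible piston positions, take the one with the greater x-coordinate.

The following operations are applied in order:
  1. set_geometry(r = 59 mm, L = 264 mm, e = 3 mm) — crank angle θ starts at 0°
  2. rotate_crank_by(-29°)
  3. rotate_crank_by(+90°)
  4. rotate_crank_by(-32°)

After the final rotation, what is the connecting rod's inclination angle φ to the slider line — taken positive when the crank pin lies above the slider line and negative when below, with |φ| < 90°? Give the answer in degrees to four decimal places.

5.5655

set_geometry: r = 59 mm, L = 264 mm, e = 3 mm; θ ← 0°
rotate_crank_by(-29°): θ ← 0° -29° = -29°
rotate_crank_by(+90°): θ ← -29° +90° = 61°
rotate_crank_by(-32°): θ ← 61° -32° = 29°
crank pin P = (r cos θ, r sin θ) = (51.602563, 28.603768)
h = r sin θ − e = 28.603768 − 3 = 25.603768
sin φ = h / L = 25.603768 / 264 = 0.09698397
φ = arcsin(0.09698397) = 5.565520°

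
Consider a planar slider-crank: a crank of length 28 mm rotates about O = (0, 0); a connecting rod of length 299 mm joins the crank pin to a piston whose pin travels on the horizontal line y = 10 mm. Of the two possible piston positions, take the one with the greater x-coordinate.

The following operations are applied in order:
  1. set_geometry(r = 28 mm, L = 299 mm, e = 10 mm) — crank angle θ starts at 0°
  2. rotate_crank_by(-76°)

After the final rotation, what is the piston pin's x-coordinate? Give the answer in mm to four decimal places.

set_geometry: r = 28 mm, L = 299 mm, e = 10 mm; θ ← 0°
rotate_crank_by(-76°): θ ← 0° -76° = -76°
crank pin P = (r cos θ, r sin θ) = (6.773813, -27.168280)
h = r sin θ − e = -27.168280 − 10 = -37.168280
x = r cos θ + √(L² − h²) = 6.773813 + √(89401.0 − 1381.4811) = 6.773813 + 296.680837 = 303.454650

303.4546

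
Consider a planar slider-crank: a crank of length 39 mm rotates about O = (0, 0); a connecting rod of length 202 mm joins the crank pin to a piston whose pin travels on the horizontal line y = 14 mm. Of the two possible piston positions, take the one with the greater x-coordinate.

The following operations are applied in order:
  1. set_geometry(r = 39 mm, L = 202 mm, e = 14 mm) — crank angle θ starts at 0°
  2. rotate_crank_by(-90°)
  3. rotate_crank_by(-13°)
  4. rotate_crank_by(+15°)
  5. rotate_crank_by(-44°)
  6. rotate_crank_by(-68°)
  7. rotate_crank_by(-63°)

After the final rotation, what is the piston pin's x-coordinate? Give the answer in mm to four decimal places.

set_geometry: r = 39 mm, L = 202 mm, e = 14 mm; θ ← 0°
rotate_crank_by(-90°): θ ← 0° -90° = -90°
rotate_crank_by(-13°): θ ← -90° -13° = -103°
rotate_crank_by(+15°): θ ← -103° +15° = -88°
rotate_crank_by(-44°): θ ← -88° -44° = -132°
rotate_crank_by(-68°): θ ← -132° -68° = -200°
rotate_crank_by(-63°): θ ← -200° -63° = -263°
crank pin P = (r cos θ, r sin θ) = (-4.752904, 38.709300)
h = r sin θ − e = 38.709300 − 14 = 24.709300
x = r cos θ + √(L² − h²) = -4.752904 + √(40804.0 − 610.5495) = -4.752904 + 200.483043 = 195.730139

195.7301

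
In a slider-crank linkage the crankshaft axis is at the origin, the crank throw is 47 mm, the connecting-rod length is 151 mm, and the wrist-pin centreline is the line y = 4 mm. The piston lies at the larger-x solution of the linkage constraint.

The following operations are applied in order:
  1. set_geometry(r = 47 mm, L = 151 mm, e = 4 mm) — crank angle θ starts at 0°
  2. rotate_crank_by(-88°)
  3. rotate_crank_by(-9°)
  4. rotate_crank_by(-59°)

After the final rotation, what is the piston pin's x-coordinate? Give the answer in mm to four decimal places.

106.2834

set_geometry: r = 47 mm, L = 151 mm, e = 4 mm; θ ← 0°
rotate_crank_by(-88°): θ ← 0° -88° = -88°
rotate_crank_by(-9°): θ ← -88° -9° = -97°
rotate_crank_by(-59°): θ ← -97° -59° = -156°
crank pin P = (r cos θ, r sin θ) = (-42.936637, -19.116622)
h = r sin θ − e = -19.116622 − 4 = -23.116622
x = r cos θ + √(L² − h²) = -42.936637 + √(22801.0 − 534.3782) = -42.936637 + 149.220045 = 106.283408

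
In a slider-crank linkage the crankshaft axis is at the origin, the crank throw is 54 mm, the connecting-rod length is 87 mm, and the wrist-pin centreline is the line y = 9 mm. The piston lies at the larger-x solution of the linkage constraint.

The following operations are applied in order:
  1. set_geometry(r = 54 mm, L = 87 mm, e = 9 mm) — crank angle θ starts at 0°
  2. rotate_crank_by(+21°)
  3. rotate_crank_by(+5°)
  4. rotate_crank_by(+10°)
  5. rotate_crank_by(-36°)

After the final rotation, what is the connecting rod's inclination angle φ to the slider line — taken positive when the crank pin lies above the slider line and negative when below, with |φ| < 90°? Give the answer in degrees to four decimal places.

-5.9378

set_geometry: r = 54 mm, L = 87 mm, e = 9 mm; θ ← 0°
rotate_crank_by(+21°): θ ← 0° +21° = 21°
rotate_crank_by(+5°): θ ← 21° +5° = 26°
rotate_crank_by(+10°): θ ← 26° +10° = 36°
rotate_crank_by(-36°): θ ← 36° -36° = 0°
crank pin P = (r cos θ, r sin θ) = (54.000000, 0.000000)
h = r sin θ − e = 0.000000 − 9 = -9.000000
sin φ = h / L = -9.000000 / 87 = -0.10344828
φ = arcsin(-0.10344828) = -5.937772°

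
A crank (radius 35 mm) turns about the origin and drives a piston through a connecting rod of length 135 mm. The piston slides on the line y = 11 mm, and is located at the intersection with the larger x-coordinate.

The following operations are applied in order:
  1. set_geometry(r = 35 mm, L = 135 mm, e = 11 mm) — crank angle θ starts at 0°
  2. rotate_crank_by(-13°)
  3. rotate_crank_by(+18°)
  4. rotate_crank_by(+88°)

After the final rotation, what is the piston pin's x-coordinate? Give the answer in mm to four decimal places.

set_geometry: r = 35 mm, L = 135 mm, e = 11 mm; θ ← 0°
rotate_crank_by(-13°): θ ← 0° -13° = -13°
rotate_crank_by(+18°): θ ← -13° +18° = 5°
rotate_crank_by(+88°): θ ← 5° +88° = 93°
crank pin P = (r cos θ, r sin θ) = (-1.831758, 34.952034)
h = r sin θ − e = 34.952034 − 11 = 23.952034
x = r cos θ + √(L² − h²) = -1.831758 + √(18225.0 − 573.6999) = -1.831758 + 132.858195 = 131.026437

131.0264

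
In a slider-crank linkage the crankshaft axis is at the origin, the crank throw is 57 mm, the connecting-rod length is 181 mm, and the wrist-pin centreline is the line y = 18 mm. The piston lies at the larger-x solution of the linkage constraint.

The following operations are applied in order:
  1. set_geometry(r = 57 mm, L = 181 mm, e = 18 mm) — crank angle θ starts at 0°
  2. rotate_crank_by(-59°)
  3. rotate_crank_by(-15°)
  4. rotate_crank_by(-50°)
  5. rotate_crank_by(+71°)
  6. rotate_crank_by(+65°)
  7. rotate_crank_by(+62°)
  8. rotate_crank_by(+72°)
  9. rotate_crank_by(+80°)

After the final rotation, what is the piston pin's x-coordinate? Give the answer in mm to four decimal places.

set_geometry: r = 57 mm, L = 181 mm, e = 18 mm; θ ← 0°
rotate_crank_by(-59°): θ ← 0° -59° = -59°
rotate_crank_by(-15°): θ ← -59° -15° = -74°
rotate_crank_by(-50°): θ ← -74° -50° = -124°
rotate_crank_by(+71°): θ ← -124° +71° = -53°
rotate_crank_by(+65°): θ ← -53° +65° = 12°
rotate_crank_by(+62°): θ ← 12° +62° = 74°
rotate_crank_by(+72°): θ ← 74° +72° = 146°
rotate_crank_by(+80°): θ ← 146° +80° = 226°
crank pin P = (r cos θ, r sin θ) = (-39.595527, -41.002369)
h = r sin θ − e = -41.002369 − 18 = -59.002369
x = r cos θ + √(L² − h²) = -39.595527 + √(32761.0 − 3481.2795) = -39.595527 + 171.113180 = 131.517653

131.5177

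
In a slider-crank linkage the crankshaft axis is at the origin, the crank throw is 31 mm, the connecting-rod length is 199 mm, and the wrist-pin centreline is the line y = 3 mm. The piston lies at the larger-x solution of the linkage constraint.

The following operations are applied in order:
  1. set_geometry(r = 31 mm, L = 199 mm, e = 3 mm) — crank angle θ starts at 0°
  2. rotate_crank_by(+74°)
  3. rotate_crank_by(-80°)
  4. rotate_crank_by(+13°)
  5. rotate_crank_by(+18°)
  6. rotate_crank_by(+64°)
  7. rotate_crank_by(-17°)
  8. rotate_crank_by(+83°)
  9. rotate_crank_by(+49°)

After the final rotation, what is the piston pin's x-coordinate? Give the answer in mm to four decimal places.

set_geometry: r = 31 mm, L = 199 mm, e = 3 mm; θ ← 0°
rotate_crank_by(+74°): θ ← 0° +74° = 74°
rotate_crank_by(-80°): θ ← 74° -80° = -6°
rotate_crank_by(+13°): θ ← -6° +13° = 7°
rotate_crank_by(+18°): θ ← 7° +18° = 25°
rotate_crank_by(+64°): θ ← 25° +64° = 89°
rotate_crank_by(-17°): θ ← 89° -17° = 72°
rotate_crank_by(+83°): θ ← 72° +83° = 155°
rotate_crank_by(+49°): θ ← 155° +49° = 204°
crank pin P = (r cos θ, r sin θ) = (-28.319909, -12.608836)
h = r sin θ − e = -12.608836 − 3 = -15.608836
x = r cos θ + √(L² − h²) = -28.319909 + √(39601.0 − 243.6358) = -28.319909 + 198.386905 = 170.066996

170.0670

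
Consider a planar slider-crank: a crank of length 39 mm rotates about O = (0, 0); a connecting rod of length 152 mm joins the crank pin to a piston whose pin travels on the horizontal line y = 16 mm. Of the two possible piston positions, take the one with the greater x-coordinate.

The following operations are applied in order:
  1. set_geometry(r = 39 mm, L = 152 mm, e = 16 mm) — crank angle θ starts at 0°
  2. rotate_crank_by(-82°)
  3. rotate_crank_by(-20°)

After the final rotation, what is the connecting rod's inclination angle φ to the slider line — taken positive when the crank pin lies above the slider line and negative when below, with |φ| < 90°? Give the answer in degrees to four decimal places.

set_geometry: r = 39 mm, L = 152 mm, e = 16 mm; θ ← 0°
rotate_crank_by(-82°): θ ← 0° -82° = -82°
rotate_crank_by(-20°): θ ← -82° -20° = -102°
crank pin P = (r cos θ, r sin θ) = (-8.108556, -38.147756)
h = r sin θ − e = -38.147756 − 16 = -54.147756
sin φ = h / L = -54.147756 / 152 = -0.35623524
φ = arcsin(-0.35623524) = -20.869168°

-20.8692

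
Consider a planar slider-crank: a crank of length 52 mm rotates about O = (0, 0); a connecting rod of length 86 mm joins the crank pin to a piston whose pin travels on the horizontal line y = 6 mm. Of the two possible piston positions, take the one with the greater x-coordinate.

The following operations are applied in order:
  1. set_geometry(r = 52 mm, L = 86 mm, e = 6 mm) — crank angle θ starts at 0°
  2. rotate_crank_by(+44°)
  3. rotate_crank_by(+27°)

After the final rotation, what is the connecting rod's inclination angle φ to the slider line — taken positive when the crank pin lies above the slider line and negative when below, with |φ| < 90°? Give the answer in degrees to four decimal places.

30.1285

set_geometry: r = 52 mm, L = 86 mm, e = 6 mm; θ ← 0°
rotate_crank_by(+44°): θ ← 0° +44° = 44°
rotate_crank_by(+27°): θ ← 44° +27° = 71°
crank pin P = (r cos θ, r sin θ) = (16.929544, 49.166966)
h = r sin θ − e = 49.166966 − 6 = 43.166966
sin φ = h / L = 43.166966 / 86 = 0.50194146
φ = arcsin(0.50194146) = 30.128530°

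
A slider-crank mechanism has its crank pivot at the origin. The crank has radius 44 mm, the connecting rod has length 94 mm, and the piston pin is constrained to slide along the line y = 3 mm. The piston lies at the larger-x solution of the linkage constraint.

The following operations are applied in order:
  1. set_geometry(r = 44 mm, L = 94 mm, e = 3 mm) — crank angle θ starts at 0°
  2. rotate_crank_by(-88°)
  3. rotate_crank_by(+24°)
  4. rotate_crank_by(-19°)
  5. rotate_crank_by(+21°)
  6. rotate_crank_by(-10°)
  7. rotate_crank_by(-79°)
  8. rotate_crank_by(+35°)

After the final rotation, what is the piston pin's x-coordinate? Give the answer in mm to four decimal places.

64.5315

set_geometry: r = 44 mm, L = 94 mm, e = 3 mm; θ ← 0°
rotate_crank_by(-88°): θ ← 0° -88° = -88°
rotate_crank_by(+24°): θ ← -88° +24° = -64°
rotate_crank_by(-19°): θ ← -64° -19° = -83°
rotate_crank_by(+21°): θ ← -83° +21° = -62°
rotate_crank_by(-10°): θ ← -62° -10° = -72°
rotate_crank_by(-79°): θ ← -72° -79° = -151°
rotate_crank_by(+35°): θ ← -151° +35° = -116°
crank pin P = (r cos θ, r sin θ) = (-19.288330, -39.546938)
h = r sin θ − e = -39.546938 − 3 = -42.546938
x = r cos θ + √(L² − h²) = -19.288330 + √(8836.0 − 1810.2419) = -19.288330 + 83.819795 = 64.531465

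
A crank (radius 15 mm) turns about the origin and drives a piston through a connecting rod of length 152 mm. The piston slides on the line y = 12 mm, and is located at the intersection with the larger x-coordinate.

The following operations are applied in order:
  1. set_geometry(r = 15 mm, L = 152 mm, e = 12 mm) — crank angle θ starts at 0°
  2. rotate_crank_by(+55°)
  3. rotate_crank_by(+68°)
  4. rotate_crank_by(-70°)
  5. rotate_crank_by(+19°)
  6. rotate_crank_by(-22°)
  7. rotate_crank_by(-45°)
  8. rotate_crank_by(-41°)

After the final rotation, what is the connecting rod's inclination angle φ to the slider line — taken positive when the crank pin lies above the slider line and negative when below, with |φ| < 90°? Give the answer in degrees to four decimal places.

set_geometry: r = 15 mm, L = 152 mm, e = 12 mm; θ ← 0°
rotate_crank_by(+55°): θ ← 0° +55° = 55°
rotate_crank_by(+68°): θ ← 55° +68° = 123°
rotate_crank_by(-70°): θ ← 123° -70° = 53°
rotate_crank_by(+19°): θ ← 53° +19° = 72°
rotate_crank_by(-22°): θ ← 72° -22° = 50°
rotate_crank_by(-45°): θ ← 50° -45° = 5°
rotate_crank_by(-41°): θ ← 5° -41° = -36°
crank pin P = (r cos θ, r sin θ) = (12.135255, -8.816779)
h = r sin θ − e = -8.816779 − 12 = -20.816779
sin φ = h / L = -20.816779 / 152 = -0.13695249
φ = arcsin(-0.13695249) = -7.871538°

-7.8715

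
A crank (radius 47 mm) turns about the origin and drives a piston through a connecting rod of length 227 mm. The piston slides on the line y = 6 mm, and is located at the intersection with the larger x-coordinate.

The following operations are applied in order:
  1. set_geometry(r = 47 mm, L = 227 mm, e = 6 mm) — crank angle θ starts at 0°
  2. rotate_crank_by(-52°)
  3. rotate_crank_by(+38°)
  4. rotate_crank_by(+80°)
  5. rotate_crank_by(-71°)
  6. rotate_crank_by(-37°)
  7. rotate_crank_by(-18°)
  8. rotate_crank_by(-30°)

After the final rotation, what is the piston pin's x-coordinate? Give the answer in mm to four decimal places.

220.7261

set_geometry: r = 47 mm, L = 227 mm, e = 6 mm; θ ← 0°
rotate_crank_by(-52°): θ ← 0° -52° = -52°
rotate_crank_by(+38°): θ ← -52° +38° = -14°
rotate_crank_by(+80°): θ ← -14° +80° = 66°
rotate_crank_by(-71°): θ ← 66° -71° = -5°
rotate_crank_by(-37°): θ ← -5° -37° = -42°
rotate_crank_by(-18°): θ ← -42° -18° = -60°
rotate_crank_by(-30°): θ ← -60° -30° = -90°
crank pin P = (r cos θ, r sin θ) = (0.000000, -47.000000)
h = r sin θ − e = -47.000000 − 6 = -53.000000
x = r cos θ + √(L² − h²) = 0.000000 + √(51529.0 − 2809.0000) = 0.000000 + 220.726075 = 220.726075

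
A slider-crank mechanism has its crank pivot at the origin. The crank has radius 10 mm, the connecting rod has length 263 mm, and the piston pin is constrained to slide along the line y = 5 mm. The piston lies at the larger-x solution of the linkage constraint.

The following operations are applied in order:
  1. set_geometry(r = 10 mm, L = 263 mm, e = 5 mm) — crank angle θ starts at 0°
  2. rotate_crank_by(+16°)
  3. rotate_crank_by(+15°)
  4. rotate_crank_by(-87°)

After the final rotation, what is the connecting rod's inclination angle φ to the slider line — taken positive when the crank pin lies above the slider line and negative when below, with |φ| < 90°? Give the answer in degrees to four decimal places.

-2.8966

set_geometry: r = 10 mm, L = 263 mm, e = 5 mm; θ ← 0°
rotate_crank_by(+16°): θ ← 0° +16° = 16°
rotate_crank_by(+15°): θ ← 16° +15° = 31°
rotate_crank_by(-87°): θ ← 31° -87° = -56°
crank pin P = (r cos θ, r sin θ) = (5.591929, -8.290376)
h = r sin θ − e = -8.290376 − 5 = -13.290376
sin φ = h / L = -13.290376 / 263 = -0.05053375
φ = arcsin(-0.05053375) = -2.896604°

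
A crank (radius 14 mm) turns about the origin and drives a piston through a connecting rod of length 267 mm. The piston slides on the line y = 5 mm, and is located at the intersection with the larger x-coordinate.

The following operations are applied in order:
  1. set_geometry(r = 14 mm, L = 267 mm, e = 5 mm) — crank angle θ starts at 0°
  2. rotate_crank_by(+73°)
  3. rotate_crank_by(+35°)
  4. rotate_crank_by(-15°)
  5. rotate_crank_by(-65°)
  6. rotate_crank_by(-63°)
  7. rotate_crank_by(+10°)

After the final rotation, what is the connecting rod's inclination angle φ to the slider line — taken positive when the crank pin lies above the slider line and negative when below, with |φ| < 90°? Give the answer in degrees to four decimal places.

set_geometry: r = 14 mm, L = 267 mm, e = 5 mm; θ ← 0°
rotate_crank_by(+73°): θ ← 0° +73° = 73°
rotate_crank_by(+35°): θ ← 73° +35° = 108°
rotate_crank_by(-15°): θ ← 108° -15° = 93°
rotate_crank_by(-65°): θ ← 93° -65° = 28°
rotate_crank_by(-63°): θ ← 28° -63° = -35°
rotate_crank_by(+10°): θ ← -35° +10° = -25°
crank pin P = (r cos θ, r sin θ) = (12.688309, -5.916656)
h = r sin θ − e = -5.916656 − 5 = -10.916656
sin φ = h / L = -10.916656 / 267 = -0.04088635
φ = arcsin(-0.04088635) = -2.343269°

-2.3433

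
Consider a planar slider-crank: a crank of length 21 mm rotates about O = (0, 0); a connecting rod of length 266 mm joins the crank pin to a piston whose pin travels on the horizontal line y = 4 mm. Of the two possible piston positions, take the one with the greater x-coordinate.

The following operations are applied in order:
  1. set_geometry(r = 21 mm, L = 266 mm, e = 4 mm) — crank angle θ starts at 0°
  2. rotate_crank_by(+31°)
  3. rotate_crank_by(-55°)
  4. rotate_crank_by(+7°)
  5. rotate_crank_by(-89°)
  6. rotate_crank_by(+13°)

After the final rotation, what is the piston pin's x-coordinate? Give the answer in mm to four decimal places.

set_geometry: r = 21 mm, L = 266 mm, e = 4 mm; θ ← 0°
rotate_crank_by(+31°): θ ← 0° +31° = 31°
rotate_crank_by(-55°): θ ← 31° -55° = -24°
rotate_crank_by(+7°): θ ← -24° +7° = -17°
rotate_crank_by(-89°): θ ← -17° -89° = -106°
rotate_crank_by(+13°): θ ← -106° +13° = -93°
crank pin P = (r cos θ, r sin θ) = (-1.099055, -20.971220)
h = r sin θ − e = -20.971220 − 4 = -24.971220
x = r cos θ + √(L² − h²) = -1.099055 + √(70756.0 − 623.5618) = -1.099055 + 264.825297 = 263.726242

263.7262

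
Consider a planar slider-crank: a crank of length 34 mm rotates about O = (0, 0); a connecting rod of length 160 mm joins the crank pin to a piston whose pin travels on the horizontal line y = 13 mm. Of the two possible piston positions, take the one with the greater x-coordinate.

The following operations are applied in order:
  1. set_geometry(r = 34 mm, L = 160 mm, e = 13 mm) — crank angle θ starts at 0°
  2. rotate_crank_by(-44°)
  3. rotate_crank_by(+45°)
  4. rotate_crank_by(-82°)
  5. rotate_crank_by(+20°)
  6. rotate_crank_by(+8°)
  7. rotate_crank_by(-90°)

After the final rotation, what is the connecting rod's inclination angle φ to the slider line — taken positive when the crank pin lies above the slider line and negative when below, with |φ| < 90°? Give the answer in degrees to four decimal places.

-12.0717

set_geometry: r = 34 mm, L = 160 mm, e = 13 mm; θ ← 0°
rotate_crank_by(-44°): θ ← 0° -44° = -44°
rotate_crank_by(+45°): θ ← -44° +45° = 1°
rotate_crank_by(-82°): θ ← 1° -82° = -81°
rotate_crank_by(+20°): θ ← -81° +20° = -61°
rotate_crank_by(+8°): θ ← -61° +8° = -53°
rotate_crank_by(-90°): θ ← -53° -90° = -143°
crank pin P = (r cos θ, r sin θ) = (-27.153607, -20.461711)
h = r sin θ − e = -20.461711 − 13 = -33.461711
sin φ = h / L = -33.461711 / 160 = -0.20913569
φ = arcsin(-0.20913569) = -12.071706°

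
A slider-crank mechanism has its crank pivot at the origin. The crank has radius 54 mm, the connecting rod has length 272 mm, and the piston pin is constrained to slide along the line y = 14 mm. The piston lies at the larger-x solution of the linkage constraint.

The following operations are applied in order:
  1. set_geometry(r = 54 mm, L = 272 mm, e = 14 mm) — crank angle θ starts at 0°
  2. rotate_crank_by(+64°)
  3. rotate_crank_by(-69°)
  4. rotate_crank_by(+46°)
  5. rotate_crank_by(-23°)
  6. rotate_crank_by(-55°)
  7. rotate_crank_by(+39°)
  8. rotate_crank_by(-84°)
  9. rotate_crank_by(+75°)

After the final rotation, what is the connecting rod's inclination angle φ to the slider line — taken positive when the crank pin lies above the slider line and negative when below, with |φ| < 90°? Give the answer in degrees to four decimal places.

-4.3394

set_geometry: r = 54 mm, L = 272 mm, e = 14 mm; θ ← 0°
rotate_crank_by(+64°): θ ← 0° +64° = 64°
rotate_crank_by(-69°): θ ← 64° -69° = -5°
rotate_crank_by(+46°): θ ← -5° +46° = 41°
rotate_crank_by(-23°): θ ← 41° -23° = 18°
rotate_crank_by(-55°): θ ← 18° -55° = -37°
rotate_crank_by(+39°): θ ← -37° +39° = 2°
rotate_crank_by(-84°): θ ← 2° -84° = -82°
rotate_crank_by(+75°): θ ← -82° +75° = -7°
crank pin P = (r cos θ, r sin θ) = (53.597492, -6.580945)
h = r sin θ − e = -6.580945 − 14 = -20.580945
sin φ = h / L = -20.580945 / 272 = -0.07566524
φ = arcsin(-0.07566524) = -4.339446°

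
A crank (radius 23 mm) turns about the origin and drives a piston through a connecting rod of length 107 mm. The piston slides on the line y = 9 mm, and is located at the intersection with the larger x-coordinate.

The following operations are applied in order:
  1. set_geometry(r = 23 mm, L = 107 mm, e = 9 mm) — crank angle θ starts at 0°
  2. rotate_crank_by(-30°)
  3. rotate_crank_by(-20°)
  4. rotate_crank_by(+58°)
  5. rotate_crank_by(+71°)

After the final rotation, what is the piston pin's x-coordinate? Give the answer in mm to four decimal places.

set_geometry: r = 23 mm, L = 107 mm, e = 9 mm; θ ← 0°
rotate_crank_by(-30°): θ ← 0° -30° = -30°
rotate_crank_by(-20°): θ ← -30° -20° = -50°
rotate_crank_by(+58°): θ ← -50° +58° = 8°
rotate_crank_by(+71°): θ ← 8° +71° = 79°
crank pin P = (r cos θ, r sin θ) = (4.388607, 22.577425)
h = r sin θ − e = 22.577425 − 9 = 13.577425
x = r cos θ + √(L² − h²) = 4.388607 + √(11449.0 − 184.3465) = 4.388607 + 106.135072 = 110.523679

110.5237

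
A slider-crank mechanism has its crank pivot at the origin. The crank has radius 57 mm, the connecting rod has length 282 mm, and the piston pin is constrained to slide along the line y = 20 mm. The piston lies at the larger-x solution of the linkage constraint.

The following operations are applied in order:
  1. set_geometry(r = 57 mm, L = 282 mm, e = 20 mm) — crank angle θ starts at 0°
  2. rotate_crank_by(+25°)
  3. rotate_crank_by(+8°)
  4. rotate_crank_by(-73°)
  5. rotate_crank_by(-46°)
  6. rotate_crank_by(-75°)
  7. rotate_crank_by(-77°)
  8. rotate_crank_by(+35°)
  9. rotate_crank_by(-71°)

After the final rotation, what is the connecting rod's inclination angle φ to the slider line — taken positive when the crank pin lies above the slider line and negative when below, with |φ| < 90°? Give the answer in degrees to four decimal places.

7.5108

set_geometry: r = 57 mm, L = 282 mm, e = 20 mm; θ ← 0°
rotate_crank_by(+25°): θ ← 0° +25° = 25°
rotate_crank_by(+8°): θ ← 25° +8° = 33°
rotate_crank_by(-73°): θ ← 33° -73° = -40°
rotate_crank_by(-46°): θ ← -40° -46° = -86°
rotate_crank_by(-75°): θ ← -86° -75° = -161°
rotate_crank_by(-77°): θ ← -161° -77° = -238°
rotate_crank_by(+35°): θ ← -238° +35° = -203°
rotate_crank_by(-71°): θ ← -203° -71° = -274°
crank pin P = (r cos θ, r sin θ) = (3.976119, 56.861151)
h = r sin θ − e = 56.861151 − 20 = 36.861151
sin φ = h / L = 36.861151 / 282 = 0.13071330
φ = arcsin(0.13071330) = 7.510813°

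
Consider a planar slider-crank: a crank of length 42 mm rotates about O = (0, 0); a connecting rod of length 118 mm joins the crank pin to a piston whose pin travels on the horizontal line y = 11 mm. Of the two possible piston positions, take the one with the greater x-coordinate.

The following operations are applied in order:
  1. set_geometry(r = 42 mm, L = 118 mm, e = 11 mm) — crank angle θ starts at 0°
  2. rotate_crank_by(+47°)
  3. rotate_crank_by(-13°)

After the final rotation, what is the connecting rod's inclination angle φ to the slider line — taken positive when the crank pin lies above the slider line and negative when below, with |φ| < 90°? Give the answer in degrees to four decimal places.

6.0741

set_geometry: r = 42 mm, L = 118 mm, e = 11 mm; θ ← 0°
rotate_crank_by(+47°): θ ← 0° +47° = 47°
rotate_crank_by(-13°): θ ← 47° -13° = 34°
crank pin P = (r cos θ, r sin θ) = (34.819578, 23.486102)
h = r sin θ − e = 23.486102 − 11 = 12.486102
sin φ = h / L = 12.486102 / 118 = 0.10581442
φ = arcsin(0.10581442) = 6.074091°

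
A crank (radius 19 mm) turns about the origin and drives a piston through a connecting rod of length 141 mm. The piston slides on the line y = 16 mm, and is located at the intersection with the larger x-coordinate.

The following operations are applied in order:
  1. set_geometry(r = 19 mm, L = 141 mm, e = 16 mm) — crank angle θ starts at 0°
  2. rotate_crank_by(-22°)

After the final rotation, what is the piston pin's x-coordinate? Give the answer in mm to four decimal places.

set_geometry: r = 19 mm, L = 141 mm, e = 16 mm; θ ← 0°
rotate_crank_by(-22°): θ ← 0° -22° = -22°
crank pin P = (r cos θ, r sin θ) = (17.616493, -7.117525)
h = r sin θ − e = -7.117525 − 16 = -23.117525
x = r cos θ + √(L² − h²) = 17.616493 + √(19881.0 − 534.4200) = 17.616493 + 139.091984 = 156.708477

156.7085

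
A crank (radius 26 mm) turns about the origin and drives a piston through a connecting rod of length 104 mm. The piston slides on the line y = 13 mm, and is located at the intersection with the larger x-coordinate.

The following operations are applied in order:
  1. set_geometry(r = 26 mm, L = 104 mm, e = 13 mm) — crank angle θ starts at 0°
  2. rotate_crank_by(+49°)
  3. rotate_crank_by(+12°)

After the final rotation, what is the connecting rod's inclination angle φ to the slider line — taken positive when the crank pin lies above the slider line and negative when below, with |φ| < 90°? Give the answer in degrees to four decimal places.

set_geometry: r = 26 mm, L = 104 mm, e = 13 mm; θ ← 0°
rotate_crank_by(+49°): θ ← 0° +49° = 49°
rotate_crank_by(+12°): θ ← 49° +12° = 61°
crank pin P = (r cos θ, r sin θ) = (12.605050, 22.740112)
h = r sin θ − e = 22.740112 − 13 = 9.740112
sin φ = h / L = 9.740112 / 104 = 0.09365493
φ = arcsin(0.09365493) = 5.373908°

5.3739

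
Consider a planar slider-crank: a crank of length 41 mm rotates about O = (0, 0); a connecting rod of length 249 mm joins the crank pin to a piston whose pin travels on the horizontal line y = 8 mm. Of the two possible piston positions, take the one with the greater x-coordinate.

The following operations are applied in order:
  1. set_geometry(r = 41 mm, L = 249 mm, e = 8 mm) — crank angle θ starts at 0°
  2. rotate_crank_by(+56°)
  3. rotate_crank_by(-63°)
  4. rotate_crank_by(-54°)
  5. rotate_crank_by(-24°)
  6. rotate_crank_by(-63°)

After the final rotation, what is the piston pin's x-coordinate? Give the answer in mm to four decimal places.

212.4492

set_geometry: r = 41 mm, L = 249 mm, e = 8 mm; θ ← 0°
rotate_crank_by(+56°): θ ← 0° +56° = 56°
rotate_crank_by(-63°): θ ← 56° -63° = -7°
rotate_crank_by(-54°): θ ← -7° -54° = -61°
rotate_crank_by(-24°): θ ← -61° -24° = -85°
rotate_crank_by(-63°): θ ← -85° -63° = -148°
crank pin P = (r cos θ, r sin θ) = (-34.769972, -21.726690)
h = r sin θ − e = -21.726690 − 8 = -29.726690
x = r cos θ + √(L² − h²) = -34.769972 + √(62001.0 − 883.6761) = -34.769972 + 247.219182 = 212.449210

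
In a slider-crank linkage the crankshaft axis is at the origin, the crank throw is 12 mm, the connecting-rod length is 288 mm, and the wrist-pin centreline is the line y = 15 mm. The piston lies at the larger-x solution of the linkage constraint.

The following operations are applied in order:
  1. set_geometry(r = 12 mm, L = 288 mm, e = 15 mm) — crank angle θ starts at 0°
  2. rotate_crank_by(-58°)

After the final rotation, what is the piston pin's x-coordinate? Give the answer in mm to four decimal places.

set_geometry: r = 12 mm, L = 288 mm, e = 15 mm; θ ← 0°
rotate_crank_by(-58°): θ ← 0° -58° = -58°
crank pin P = (r cos θ, r sin θ) = (6.359031, -10.176577)
h = r sin θ − e = -10.176577 − 15 = -25.176577
x = r cos θ + √(L² − h²) = 6.359031 + √(82944.0 − 633.8600) = 6.359031 + 286.897438 = 293.256469

293.2565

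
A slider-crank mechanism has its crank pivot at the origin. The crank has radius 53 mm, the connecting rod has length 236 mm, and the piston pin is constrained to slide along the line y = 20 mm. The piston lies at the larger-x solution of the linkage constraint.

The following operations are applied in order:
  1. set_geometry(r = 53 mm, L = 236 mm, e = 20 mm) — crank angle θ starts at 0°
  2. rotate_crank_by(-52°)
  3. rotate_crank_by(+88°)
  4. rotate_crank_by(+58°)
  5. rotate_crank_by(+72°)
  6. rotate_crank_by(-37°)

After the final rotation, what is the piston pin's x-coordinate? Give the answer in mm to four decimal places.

set_geometry: r = 53 mm, L = 236 mm, e = 20 mm; θ ← 0°
rotate_crank_by(-52°): θ ← 0° -52° = -52°
rotate_crank_by(+88°): θ ← -52° +88° = 36°
rotate_crank_by(+58°): θ ← 36° +58° = 94°
rotate_crank_by(+72°): θ ← 94° +72° = 166°
rotate_crank_by(-37°): θ ← 166° -37° = 129°
crank pin P = (r cos θ, r sin θ) = (-33.353981, 41.188736)
h = r sin θ − e = 41.188736 − 20 = 21.188736
x = r cos θ + √(L² − h²) = -33.353981 + √(55696.0 − 448.9625) = -33.353981 + 235.046884 = 201.692903

201.6929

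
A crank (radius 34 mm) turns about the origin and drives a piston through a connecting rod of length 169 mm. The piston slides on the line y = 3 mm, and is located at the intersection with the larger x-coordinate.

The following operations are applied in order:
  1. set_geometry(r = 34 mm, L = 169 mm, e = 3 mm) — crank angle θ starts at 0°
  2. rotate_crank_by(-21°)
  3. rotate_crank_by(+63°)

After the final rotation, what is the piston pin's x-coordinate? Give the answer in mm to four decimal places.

set_geometry: r = 34 mm, L = 169 mm, e = 3 mm; θ ← 0°
rotate_crank_by(-21°): θ ← 0° -21° = -21°
rotate_crank_by(+63°): θ ← -21° +63° = 42°
crank pin P = (r cos θ, r sin θ) = (25.266924, 22.750441)
h = r sin θ − e = 22.750441 − 3 = 19.750441
x = r cos θ + √(L² − h²) = 25.266924 + √(28561.0 − 390.0799) = 25.266924 + 167.841950 = 193.108874

193.1089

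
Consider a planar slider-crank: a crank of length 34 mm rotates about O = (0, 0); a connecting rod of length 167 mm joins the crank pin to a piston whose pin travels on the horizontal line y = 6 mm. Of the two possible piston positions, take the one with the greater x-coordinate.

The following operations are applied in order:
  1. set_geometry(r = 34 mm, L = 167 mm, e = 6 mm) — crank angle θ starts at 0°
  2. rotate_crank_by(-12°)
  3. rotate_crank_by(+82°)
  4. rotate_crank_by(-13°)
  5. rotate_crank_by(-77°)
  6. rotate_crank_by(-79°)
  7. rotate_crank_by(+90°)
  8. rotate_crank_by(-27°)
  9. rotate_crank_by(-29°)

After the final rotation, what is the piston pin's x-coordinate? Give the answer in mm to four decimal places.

177.2607

set_geometry: r = 34 mm, L = 167 mm, e = 6 mm; θ ← 0°
rotate_crank_by(-12°): θ ← 0° -12° = -12°
rotate_crank_by(+82°): θ ← -12° +82° = 70°
rotate_crank_by(-13°): θ ← 70° -13° = 57°
rotate_crank_by(-77°): θ ← 57° -77° = -20°
rotate_crank_by(-79°): θ ← -20° -79° = -99°
rotate_crank_by(+90°): θ ← -99° +90° = -9°
rotate_crank_by(-27°): θ ← -9° -27° = -36°
rotate_crank_by(-29°): θ ← -36° -29° = -65°
crank pin P = (r cos θ, r sin θ) = (14.369021, -30.814465)
h = r sin θ − e = -30.814465 − 6 = -36.814465
x = r cos θ + √(L² − h²) = 14.369021 + √(27889.0 − 1355.3048) = 14.369021 + 162.891667 = 177.260688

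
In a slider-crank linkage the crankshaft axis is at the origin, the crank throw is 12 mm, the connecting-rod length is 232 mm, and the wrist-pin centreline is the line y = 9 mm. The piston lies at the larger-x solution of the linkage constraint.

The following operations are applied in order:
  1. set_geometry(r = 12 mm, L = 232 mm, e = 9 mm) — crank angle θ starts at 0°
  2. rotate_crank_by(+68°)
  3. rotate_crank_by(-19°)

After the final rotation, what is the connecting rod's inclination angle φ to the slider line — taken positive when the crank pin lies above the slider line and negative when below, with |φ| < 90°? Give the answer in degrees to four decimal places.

0.0140

set_geometry: r = 12 mm, L = 232 mm, e = 9 mm; θ ← 0°
rotate_crank_by(+68°): θ ← 0° +68° = 68°
rotate_crank_by(-19°): θ ← 68° -19° = 49°
crank pin P = (r cos θ, r sin θ) = (7.872708, 9.056515)
h = r sin θ − e = 9.056515 − 9 = 0.056515
sin φ = h / L = 0.056515 / 232 = 0.00024360
φ = arcsin(0.00024360) = 0.013957°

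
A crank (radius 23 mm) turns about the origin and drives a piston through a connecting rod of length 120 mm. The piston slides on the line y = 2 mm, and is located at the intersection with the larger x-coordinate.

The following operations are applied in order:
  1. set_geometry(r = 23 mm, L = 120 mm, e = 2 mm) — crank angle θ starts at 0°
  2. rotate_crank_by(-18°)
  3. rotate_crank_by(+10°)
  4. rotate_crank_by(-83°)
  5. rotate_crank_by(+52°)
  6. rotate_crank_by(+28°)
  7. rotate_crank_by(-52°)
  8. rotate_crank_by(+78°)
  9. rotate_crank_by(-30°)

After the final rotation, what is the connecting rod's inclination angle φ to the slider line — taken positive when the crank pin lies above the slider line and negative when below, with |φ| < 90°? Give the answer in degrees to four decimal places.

-3.8000

set_geometry: r = 23 mm, L = 120 mm, e = 2 mm; θ ← 0°
rotate_crank_by(-18°): θ ← 0° -18° = -18°
rotate_crank_by(+10°): θ ← -18° +10° = -8°
rotate_crank_by(-83°): θ ← -8° -83° = -91°
rotate_crank_by(+52°): θ ← -91° +52° = -39°
rotate_crank_by(+28°): θ ← -39° +28° = -11°
rotate_crank_by(-52°): θ ← -11° -52° = -63°
rotate_crank_by(+78°): θ ← -63° +78° = 15°
rotate_crank_by(-30°): θ ← 15° -30° = -15°
crank pin P = (r cos θ, r sin θ) = (22.216294, -5.952838)
h = r sin θ − e = -5.952838 − 2 = -7.952838
sin φ = h / L = -7.952838 / 120 = -0.06627365
φ = arcsin(-0.06627365) = -3.799986°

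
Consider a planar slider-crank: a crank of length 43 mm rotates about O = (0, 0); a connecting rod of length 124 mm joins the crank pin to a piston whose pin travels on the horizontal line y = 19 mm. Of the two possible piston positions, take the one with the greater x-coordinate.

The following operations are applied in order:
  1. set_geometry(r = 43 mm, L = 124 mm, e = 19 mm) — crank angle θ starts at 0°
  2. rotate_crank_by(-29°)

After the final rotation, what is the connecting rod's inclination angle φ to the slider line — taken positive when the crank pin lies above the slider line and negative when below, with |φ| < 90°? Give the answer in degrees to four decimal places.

set_geometry: r = 43 mm, L = 124 mm, e = 19 mm; θ ← 0°
rotate_crank_by(-29°): θ ← 0° -29° = -29°
crank pin P = (r cos θ, r sin θ) = (37.608647, -20.846814)
h = r sin θ − e = -20.846814 − 19 = -39.846814
sin φ = h / L = -39.846814 / 124 = -0.32134527
φ = arcsin(-0.32134527) = -18.744301°

-18.7443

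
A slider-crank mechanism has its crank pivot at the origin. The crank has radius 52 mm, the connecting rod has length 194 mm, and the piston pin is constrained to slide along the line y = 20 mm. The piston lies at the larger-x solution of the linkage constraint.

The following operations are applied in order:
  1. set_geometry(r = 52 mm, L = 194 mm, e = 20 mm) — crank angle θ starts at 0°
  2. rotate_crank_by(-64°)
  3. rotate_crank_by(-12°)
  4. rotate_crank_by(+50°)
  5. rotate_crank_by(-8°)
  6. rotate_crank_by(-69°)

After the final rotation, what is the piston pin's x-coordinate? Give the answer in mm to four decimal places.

168.9739

set_geometry: r = 52 mm, L = 194 mm, e = 20 mm; θ ← 0°
rotate_crank_by(-64°): θ ← 0° -64° = -64°
rotate_crank_by(-12°): θ ← -64° -12° = -76°
rotate_crank_by(+50°): θ ← -76° +50° = -26°
rotate_crank_by(-8°): θ ← -26° -8° = -34°
rotate_crank_by(-69°): θ ← -34° -69° = -103°
crank pin P = (r cos θ, r sin θ) = (-11.697455, -50.667243)
h = r sin θ − e = -50.667243 − 20 = -70.667243
x = r cos θ + √(L² − h²) = -11.697455 + √(37636.0 − 4993.8593) = -11.697455 + 180.671361 = 168.973906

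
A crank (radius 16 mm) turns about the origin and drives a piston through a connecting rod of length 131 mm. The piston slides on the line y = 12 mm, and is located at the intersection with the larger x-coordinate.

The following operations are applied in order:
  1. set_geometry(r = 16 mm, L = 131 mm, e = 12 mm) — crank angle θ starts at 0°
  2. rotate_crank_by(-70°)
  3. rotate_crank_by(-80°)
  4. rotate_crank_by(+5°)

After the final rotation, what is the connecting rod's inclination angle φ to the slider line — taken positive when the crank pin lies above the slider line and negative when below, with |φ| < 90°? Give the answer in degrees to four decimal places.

-9.3032

set_geometry: r = 16 mm, L = 131 mm, e = 12 mm; θ ← 0°
rotate_crank_by(-70°): θ ← 0° -70° = -70°
rotate_crank_by(-80°): θ ← -70° -80° = -150°
rotate_crank_by(+5°): θ ← -150° +5° = -145°
crank pin P = (r cos θ, r sin θ) = (-13.106433, -9.177223)
h = r sin θ − e = -9.177223 − 12 = -21.177223
sin φ = h / L = -21.177223 / 131 = -0.16165819
φ = arcsin(-0.16165819) = -9.303157°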